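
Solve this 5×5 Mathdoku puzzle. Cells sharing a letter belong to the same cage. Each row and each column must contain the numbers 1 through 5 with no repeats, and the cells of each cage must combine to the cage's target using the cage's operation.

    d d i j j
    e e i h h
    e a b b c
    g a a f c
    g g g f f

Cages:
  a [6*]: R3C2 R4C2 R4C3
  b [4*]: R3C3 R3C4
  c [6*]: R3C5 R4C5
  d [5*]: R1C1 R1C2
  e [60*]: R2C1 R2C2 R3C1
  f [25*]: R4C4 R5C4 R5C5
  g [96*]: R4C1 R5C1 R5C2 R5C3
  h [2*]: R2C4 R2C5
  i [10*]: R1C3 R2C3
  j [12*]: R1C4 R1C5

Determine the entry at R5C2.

3

Cage g has product 96, so R4C1 = 4.
Cage f has product 25, which forces R4C4 = 5.
The 3 cells of cage f must have product 25; hence R5C4 = 1.
Cage f needs product 25, so R5C5 = 5.
Cage e has product 60; hence R2C2 = 4.
1 is placed in column 4, which forces R2C4 = 2.
The two cells of cage h must have product 2; hence R2C5 = 1.
Cage b's pair has product 4, which forces R3C3 = 1.
1 is placed in column 4; hence R3C4 = 4.
Cage i needs two cells with product 10, so R1C3 = 2.
Column 4 already has 4; hence R1C4 = 3.
Cage j needs two cells with product 12; hence R1C5 = 4.
Row 2 already has 2; hence R2C3 = 5.
The 3 cells of cage a must have product 6, leaving R4C2 = 1.
2 is placed in column 3, leaving R4C3 = 3.
Row 4 already has 3; hence R4C5 = 2.
Cage g has product 96, leaving R5C3 = 4.
Cage d needs two cells with product 5, leaving R1C1 = 1.
Column 2 now contains 1, so R1C2 = 5.
Row 2 already has 5, leaving R2C1 = 3.
Cage e has product 60; hence R3C1 = 5.
Cage a needs product 6; hence R3C2 = 2.
2 is placed in column 5, which forces R3C5 = 3.
Column 1 already has 3, leaving R5C1 = 2.
Column 2 already has 2, so R5C2 = 3.
The full grid is 1 5 2 3 4 / 3 4 5 2 1 / 5 2 1 4 3 / 4 1 3 5 2 / 2 3 4 1 5.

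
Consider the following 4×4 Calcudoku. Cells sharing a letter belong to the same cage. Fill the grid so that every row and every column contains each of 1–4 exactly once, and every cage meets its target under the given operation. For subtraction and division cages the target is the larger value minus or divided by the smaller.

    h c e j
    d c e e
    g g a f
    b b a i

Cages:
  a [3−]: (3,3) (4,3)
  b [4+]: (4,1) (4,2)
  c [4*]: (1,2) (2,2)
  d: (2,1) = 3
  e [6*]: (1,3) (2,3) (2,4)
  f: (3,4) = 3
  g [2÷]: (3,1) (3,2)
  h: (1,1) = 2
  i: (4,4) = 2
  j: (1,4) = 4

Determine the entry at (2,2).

H is a freebie, which forces (1,1) = 2.
J is a freebie; hence (1,4) = 4.
D is a freebie, leaving (2,1) = 3.
F is a freebie; hence (3,4) = 3.
Column 1 now contains 3, so (4,1) = 1.
Row 4 now contains 1; hence (4,2) = 3.
Row 4 now contains 1; hence (4,3) = 4.
Cage i is given, so (4,4) = 2.
Row 1 already has 4; hence (1,2) = 1.
The 3 cells of cage e must have product 6; hence (1,3) = 3.
Cage c's pair has product 4, leaving (2,2) = 4.
Cage e has product 6, which forces (2,3) = 2.
Column 4 now contains 2, so (2,4) = 1.
Column 1 already has 1, leaving (3,1) = 4.
Cage g needs two cells with quotient 2, so (3,2) = 2.
Column 3 already has 4, so (3,3) = 1.
The full grid is 2 1 3 4 / 3 4 2 1 / 4 2 1 3 / 1 3 4 2.

4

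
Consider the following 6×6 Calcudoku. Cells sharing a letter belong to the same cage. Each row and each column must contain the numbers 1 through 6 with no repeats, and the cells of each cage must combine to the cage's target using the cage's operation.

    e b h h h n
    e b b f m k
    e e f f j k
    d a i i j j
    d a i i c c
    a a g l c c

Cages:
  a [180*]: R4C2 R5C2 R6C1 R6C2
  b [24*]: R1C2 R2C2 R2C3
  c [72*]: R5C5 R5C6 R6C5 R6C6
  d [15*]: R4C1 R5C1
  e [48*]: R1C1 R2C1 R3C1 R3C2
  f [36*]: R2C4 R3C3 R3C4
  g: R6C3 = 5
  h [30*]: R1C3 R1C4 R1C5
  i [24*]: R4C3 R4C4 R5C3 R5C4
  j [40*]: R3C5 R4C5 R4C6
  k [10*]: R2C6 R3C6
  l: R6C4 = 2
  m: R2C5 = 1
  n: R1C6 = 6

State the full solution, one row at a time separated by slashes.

4 1 2 5 3 6 / 2 4 6 3 1 5 / 1 6 3 4 5 2 / 3 5 1 6 2 4 / 5 2 4 1 6 3 / 6 3 5 2 4 1

Cage n is given, so R1C6 = 6.
Cage m is given, leaving R2C5 = 1.
G is a freebie; hence R6C3 = 5.
L is a freebie, leaving R6C4 = 2.
In row 2, 5 can only go at R2C6, so R2C6 = 5.
5 is placed in column 6, leaving R3C6 = 2.
Column 6 already has 2, which forces R4C6 = 4.
Cage j needs product 40, which forces R3C5 = 5.
Cage j needs product 40; hence R4C5 = 2.
Cage h needs product 30, which forces R1C3 = 2.
Cage h has product 30, which forces R1C4 = 5.
Column 5 already has 2, which forces R1C5 = 3.
In row 5, 2 can only go at R5C2, so R5C2 = 2.
Cage b has product 24, which forces R1C2 = 1.
The 4 cells of cage a must have product 180, so R4C2 = 5.
1 is placed in row 1, leaving R1C1 = 4.
Cage e needs product 48, which forces R3C1 = 1.
Row 3 now contains 1, so R3C4 = 4.
Row 4 now contains 5, leaving R4C1 = 3.
Cage d needs two cells with product 15, which forces R5C1 = 5.
Column 4 now contains 4; hence R5C4 = 1.
1 is placed in row 5, which forces R5C6 = 3.
Column 1 now contains 3; hence R6C1 = 6.
Row 6 now contains 6, leaving R6C2 = 3.
Row 6 now contains 6; hence R6C5 = 4.
Column 6 already has 3, so R6C6 = 1.
Column 1 now contains 3, so R2C1 = 2.
The 3 cells of cage f must have product 36, leaving R2C4 = 3.
Row 3 now contains 4, leaving R3C2 = 6.
Cage f has product 36, which forces R3C3 = 3.
The 4 cells of cage i must have product 24; hence R4C3 = 1.
Column 4 already has 1, which forces R4C4 = 6.
1 is placed in row 5, which forces R5C3 = 4.
4 is placed in column 5, leaving R5C5 = 6.
6 is placed in column 2, so R2C2 = 4.
Column 3 now contains 4, so R2C3 = 6.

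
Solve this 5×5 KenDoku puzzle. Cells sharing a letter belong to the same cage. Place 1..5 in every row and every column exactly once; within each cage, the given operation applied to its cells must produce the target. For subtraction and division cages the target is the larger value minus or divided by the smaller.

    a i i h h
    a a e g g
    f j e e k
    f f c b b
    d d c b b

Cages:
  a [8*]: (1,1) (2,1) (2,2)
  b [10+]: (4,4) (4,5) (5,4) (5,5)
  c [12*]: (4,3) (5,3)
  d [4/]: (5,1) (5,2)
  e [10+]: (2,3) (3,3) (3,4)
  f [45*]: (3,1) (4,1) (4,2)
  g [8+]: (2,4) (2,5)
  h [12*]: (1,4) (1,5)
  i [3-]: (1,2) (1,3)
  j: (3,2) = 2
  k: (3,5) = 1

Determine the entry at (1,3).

2

The 3 cells of cage f must have product 45, which forces (3,1) = 3.
Cage j is given, which forces (3,2) = 2.
Cage k is given; hence (3,5) = 1.
The 3 cells of cage f must have product 45; hence (4,1) = 5.
Cage f needs product 45, leaving (4,2) = 3.
Row 4 already has 3, so (4,3) = 4.
Row 4 already has 4, so (4,5) = 2.
Column 3 already has 4, so (5,3) = 3.
The 3 cells of cage e must have sum 10, so (2,3) = 1.
Column 3 already has 4, so (3,3) = 5.
Cage e has sum 10; hence (3,4) = 4.
Row 4 already has 2, so (4,4) = 1.
Cage b needs sum 10; hence (5,4) = 2.
Cage b needs sum 10, leaving (5,5) = 5.
Cage a needs product 8, leaving (1,1) = 1.
Cage i's pair has difference 3; hence (1,2) = 5.
1 is placed in column 3, so (1,3) = 2.
Column 4 already has 4, which forces (1,4) = 3.
The two cells of cage h must have product 12, so (1,5) = 4.
Cage a needs product 8, which forces (2,1) = 2.
Row 2 already has 1, leaving (2,2) = 4.
Cage g's pair has sum 8; hence (2,4) = 5.
5 is placed in column 5, leaving (2,5) = 3.
Column 1 now contains 1, so (5,1) = 4.
Column 2 now contains 4; hence (5,2) = 1.
Filled in: 1 5 2 3 4 / 2 4 1 5 3 / 3 2 5 4 1 / 5 3 4 1 2 / 4 1 3 2 5.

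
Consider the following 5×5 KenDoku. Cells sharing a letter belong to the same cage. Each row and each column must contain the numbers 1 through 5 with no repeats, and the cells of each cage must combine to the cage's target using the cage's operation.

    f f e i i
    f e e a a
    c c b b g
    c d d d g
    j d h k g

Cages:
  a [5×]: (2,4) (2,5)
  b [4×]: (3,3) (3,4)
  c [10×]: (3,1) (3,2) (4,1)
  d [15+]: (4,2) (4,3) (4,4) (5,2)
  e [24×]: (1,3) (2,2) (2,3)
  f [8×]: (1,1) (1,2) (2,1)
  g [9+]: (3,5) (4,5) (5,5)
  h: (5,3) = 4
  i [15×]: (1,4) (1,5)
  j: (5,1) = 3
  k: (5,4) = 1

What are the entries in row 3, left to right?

5 2 1 4 3

Cage j is a single given cell, leaving (5,1) = 3.
H is a freebie; hence (5,3) = 4.
Cage k is given, which forces (5,4) = 1.
Cage e has product 24, which forces (2,2) = 4.
Column 4 already has 1, leaving (2,4) = 5.
Cage a's pair has product 5, which forces (2,5) = 1.
Column 3 now contains 4; hence (3,3) = 1.
Column 4 already has 1, so (3,4) = 4.
Row 3 now contains 4, so (3,5) = 3.
Column 5 now contains 3, so (4,5) = 4.
4 is placed in row 5, leaving (5,2) = 5.
5 is placed in row 5, which forces (5,5) = 2.
The 3 cells of cage f must have product 8; hence (1,1) = 4.
Cage f needs product 8, so (1,2) = 1.
Column 4 already has 5, which forces (1,4) = 3.
Column 5 now contains 3, which forces (1,5) = 5.
1 is placed in row 2, which forces (2,1) = 2.
Row 2 now contains 2, so (2,3) = 3.
The 3 cells of cage c must have product 10, so (3,1) = 5.
5 is placed in column 2, which forces (3,2) = 2.
Cage c has product 10; hence (4,1) = 1.
Column 2 already has 2, which forces (4,2) = 3.
Cage d needs sum 15, which forces (4,3) = 5.
Column 4 already has 3, so (4,4) = 2.
Row 1 already has 3, which forces (1,3) = 2.
The full grid is 4 1 2 3 5 / 2 4 3 5 1 / 5 2 1 4 3 / 1 3 5 2 4 / 3 5 4 1 2.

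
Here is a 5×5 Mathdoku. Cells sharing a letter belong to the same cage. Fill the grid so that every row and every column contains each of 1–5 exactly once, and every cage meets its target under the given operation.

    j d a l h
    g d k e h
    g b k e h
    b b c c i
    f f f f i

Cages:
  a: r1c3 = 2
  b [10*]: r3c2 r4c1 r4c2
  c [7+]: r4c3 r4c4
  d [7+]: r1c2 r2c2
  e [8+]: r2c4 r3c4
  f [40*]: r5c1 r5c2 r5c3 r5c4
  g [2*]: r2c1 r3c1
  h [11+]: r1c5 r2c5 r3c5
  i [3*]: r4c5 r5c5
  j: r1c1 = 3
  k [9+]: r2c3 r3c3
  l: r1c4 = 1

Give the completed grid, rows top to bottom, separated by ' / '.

3 4 2 1 5 / 1 3 4 5 2 / 2 1 5 3 4 / 5 2 3 4 1 / 4 5 1 2 3

J is a freebie, leaving r1c1 = 3.
A is a freebie, which forces r1c3 = 2.
Cage l is a single given cell, which forces r1c4 = 1.
The only place for 1 in row 2 is r2c1.
Column 1 now contains 1, which forces r3c1 = 2.
Column 1 now contains 2, so r4c1 = 5.
Column 1 already has 5; hence r5c1 = 4.
Cage h has sum 11, so r2c5 = 2.
Cage b has product 10, which forces r3c2 = 1.
The 3 cells of cage b must have product 10, so r4c2 = 2.
Column 2 already has 2, so r5c2 = 5.
Row 5 now contains 5, leaving r5c3 = 1.
Row 5 now contains 5, so r5c4 = 2.
Row 5 now contains 1, so r5c5 = 3.
5 is placed in column 2; hence r1c2 = 4.
Row 1 now contains 4, so r1c5 = 5.
Row 2 now contains 2, leaving r2c2 = 3.
Row 2 now contains 3; hence r2c4 = 5.
Column 4 already has 5; hence r3c4 = 3.
Column 5 already has 5, so r3c5 = 4.
Column 4 now contains 3, leaving r4c4 = 4.
Column 5 already has 3, so r4c5 = 1.
Row 2 now contains 5, which forces r2c3 = 4.
4 is placed in row 3, which forces r3c3 = 5.
Row 4 already has 4, which forces r4c3 = 3.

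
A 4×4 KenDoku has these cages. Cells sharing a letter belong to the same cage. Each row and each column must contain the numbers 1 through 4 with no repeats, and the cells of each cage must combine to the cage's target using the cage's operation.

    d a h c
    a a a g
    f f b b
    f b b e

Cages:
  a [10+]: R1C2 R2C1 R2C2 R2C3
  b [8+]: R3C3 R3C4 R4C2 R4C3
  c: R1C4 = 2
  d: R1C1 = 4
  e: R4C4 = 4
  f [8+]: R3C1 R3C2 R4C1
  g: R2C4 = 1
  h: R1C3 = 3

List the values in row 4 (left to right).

3 2 1 4

Cage d is given, which forces R1C1 = 4.
Cage h is given, leaving R1C3 = 3.
C is a freebie, which forces R1C4 = 2.
Cage g is a single given cell, so R2C4 = 1.
E is a freebie; hence R4C4 = 4.
2 is placed in row 1, which forces R1C2 = 1.
Cage b needs sum 8; hence R3C3 = 2.
4 is placed in column 4, which forces R3C4 = 3.
Cage b needs sum 8, leaving R4C2 = 2.
Cage b has sum 8; hence R4C3 = 1.
Cage a needs sum 10, leaving R2C1 = 2.
The 4 cells of cage a must have sum 10, leaving R2C2 = 3.
2 is placed in column 3, leaving R2C3 = 4.
Row 3 already has 3; hence R3C1 = 1.
Row 3 already has 3; hence R3C2 = 4.
Row 4 now contains 1, which forces R4C1 = 3.
The full grid is 4 1 3 2 / 2 3 4 1 / 1 4 2 3 / 3 2 1 4.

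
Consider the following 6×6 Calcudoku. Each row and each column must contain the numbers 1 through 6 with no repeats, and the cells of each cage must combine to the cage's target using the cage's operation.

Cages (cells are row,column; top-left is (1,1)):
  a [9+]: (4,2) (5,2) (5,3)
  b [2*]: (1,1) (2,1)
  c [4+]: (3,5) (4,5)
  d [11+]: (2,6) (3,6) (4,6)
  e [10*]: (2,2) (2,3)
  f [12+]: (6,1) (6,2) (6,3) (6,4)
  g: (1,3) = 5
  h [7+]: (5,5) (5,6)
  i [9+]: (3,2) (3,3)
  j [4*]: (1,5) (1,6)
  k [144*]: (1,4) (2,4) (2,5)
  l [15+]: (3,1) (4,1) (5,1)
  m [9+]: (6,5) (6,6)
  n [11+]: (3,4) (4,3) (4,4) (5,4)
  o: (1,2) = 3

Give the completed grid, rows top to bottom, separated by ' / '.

2 3 5 6 4 1 / 1 5 2 4 6 3 / 4 6 3 5 1 2 / 5 4 1 2 3 6 / 6 1 4 3 2 5 / 3 2 6 1 5 4

Cage o is given, so (1,2) = 3.
Cage g is a single given cell, which forces (1,3) = 5.
Cage k needs product 144, so (1,4) = 6.
5 is placed in column 3, so (2,3) = 2.
Cage k needs product 144, leaving (2,4) = 4.
The 3 cells of cage k must have product 144, so (2,5) = 6.
Cage b needs two cells with product 2, which forces (1,1) = 2.
2 is placed in row 2, so (2,1) = 1.
2 is placed in row 2, leaving (2,2) = 5.
5 is placed in row 2; hence (2,6) = 3.
Column 2 now contains 5, which forces (3,2) = 6.
The two cells of cage i must have sum 9, which forces (3,3) = 3.
Row 3 now contains 3, leaving (3,5) = 1.
The 3 cells of cage d must have sum 11, so (3,6) = 2.
Column 3 already has 3, so (4,3) = 1.
Column 5 already has 1, which forces (4,5) = 3.
Cage d has sum 11, which forces (4,6) = 6.
Column 5 already has 1; hence (1,5) = 4.
Cage j's pair has product 4; hence (1,6) = 1.
2 is placed in row 3; hence (3,4) = 5.
The 4 cells of cage n must have sum 11, leaving (4,4) = 2.
Cage l has sum 15, leaving (5,1) = 6.
The 3 cells of cage a must have sum 9, which forces (5,2) = 1.
Row 5 already has 6, which forces (5,3) = 4.
Cage n needs sum 11, leaving (5,4) = 3.
The two cells of cage h must have sum 7, so (5,5) = 2.
Cage h's pair has sum 7; hence (5,6) = 5.
Column 2 already has 1, so (6,2) = 2.
Column 3 now contains 4, which forces (6,3) = 6.
Column 4 already has 2, leaving (6,4) = 1.
Column 5 already has 4, so (6,5) = 5.
Column 6 already has 5, which forces (6,6) = 4.
Row 3 already has 5, leaving (3,1) = 4.
The 3 cells of cage l must have sum 15, leaving (4,1) = 5.
2 is placed in row 4, which forces (4,2) = 4.
5 is placed in row 6; hence (6,1) = 3.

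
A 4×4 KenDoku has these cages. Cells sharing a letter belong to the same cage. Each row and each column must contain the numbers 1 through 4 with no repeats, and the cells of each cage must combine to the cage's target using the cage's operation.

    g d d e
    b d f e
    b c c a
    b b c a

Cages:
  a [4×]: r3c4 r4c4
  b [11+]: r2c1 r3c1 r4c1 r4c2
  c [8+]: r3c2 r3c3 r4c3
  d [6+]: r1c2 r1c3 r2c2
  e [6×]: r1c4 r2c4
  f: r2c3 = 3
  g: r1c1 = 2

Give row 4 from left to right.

Cage g is a single given cell; hence r1c1 = 2.
2 is placed in row 1; hence r1c4 = 3.
Cage f is given, which forces r2c3 = 3.
3 is placed in column 4, leaving r2c4 = 2.
Cage d has sum 6, which forces r1c2 = 4.
3 is placed in row 1, so r1c3 = 1.
Row 2 already has 2, which forces r2c2 = 1.
Cage b needs sum 11; hence r3c1 = 3.
3 is placed in row 3, which forces r3c2 = 2.
1 is placed in column 3, leaving r3c3 = 4.
Row 3 already has 4, so r3c4 = 1.
Cage b needs sum 11, which forces r4c2 = 3.
Column 3 already has 4, so r4c3 = 2.
1 is placed in column 4, leaving r4c4 = 4.
Row 2 already has 1, leaving r2c1 = 4.
4 is placed in row 4, which forces r4c1 = 1.
Completed grid: 2 4 1 3 / 4 1 3 2 / 3 2 4 1 / 1 3 2 4.

1 3 2 4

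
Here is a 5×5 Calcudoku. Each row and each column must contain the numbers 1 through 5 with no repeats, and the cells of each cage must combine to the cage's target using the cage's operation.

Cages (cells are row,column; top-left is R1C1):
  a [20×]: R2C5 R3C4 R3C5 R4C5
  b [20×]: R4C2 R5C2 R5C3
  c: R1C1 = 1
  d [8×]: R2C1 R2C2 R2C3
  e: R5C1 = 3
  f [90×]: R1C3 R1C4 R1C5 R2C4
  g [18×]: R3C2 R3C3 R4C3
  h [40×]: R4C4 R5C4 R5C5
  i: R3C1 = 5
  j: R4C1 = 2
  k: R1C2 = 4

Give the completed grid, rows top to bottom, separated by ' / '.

C is a freebie, leaving R1C1 = 1.
Cage k is given; hence R1C2 = 4.
Cage f has product 90, leaving R2C4 = 3.
I is a freebie, leaving R3C1 = 5.
Cage g has product 18, leaving R3C2 = 3.
The 3 cells of cage g must have product 18, which forces R3C3 = 2.
Row 3 already has 2, so R3C4 = 1.
1 is placed in row 3, leaving R3C5 = 4.
J is a freebie, which forces R4C1 = 2.
Cage g has product 18, which forces R4C3 = 3.
Cage e is a single given cell, which forces R5C1 = 3.
Column 3 now contains 3, so R1C3 = 5.
Cage f needs product 90, which forces R1C4 = 2.
Cage f needs product 90, so R1C5 = 3.
Column 1 now contains 2; hence R2C1 = 4.
Cage d has product 8; hence R2C2 = 2.
Cage d has product 8; hence R2C3 = 1.
Row 2 now contains 1, which forces R2C5 = 5.
Column 5 now contains 5, leaving R4C5 = 1.
Cage b needs product 20, which forces R5C3 = 4.
Row 5 already has 4; hence R5C4 = 5.
Column 5 now contains 5, leaving R5C5 = 2.
1 is placed in row 4, which forces R4C2 = 5.
5 is placed in column 4; hence R4C4 = 4.
5 is placed in row 5, leaving R5C2 = 1.

1 4 5 2 3 / 4 2 1 3 5 / 5 3 2 1 4 / 2 5 3 4 1 / 3 1 4 5 2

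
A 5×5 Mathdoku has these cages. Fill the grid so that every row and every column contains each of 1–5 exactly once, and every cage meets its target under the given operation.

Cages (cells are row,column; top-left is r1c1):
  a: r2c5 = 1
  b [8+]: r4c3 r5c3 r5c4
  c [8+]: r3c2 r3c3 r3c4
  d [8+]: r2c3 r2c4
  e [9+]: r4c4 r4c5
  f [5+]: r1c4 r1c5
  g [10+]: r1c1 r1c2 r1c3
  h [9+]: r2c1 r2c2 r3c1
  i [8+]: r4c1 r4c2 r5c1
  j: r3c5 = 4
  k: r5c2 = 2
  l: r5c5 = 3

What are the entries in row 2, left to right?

2 4 3 5 1

Cage a is a single given cell, which forces r2c5 = 1.
J is a freebie; hence r3c5 = 4.
4 is placed in column 5, so r4c5 = 5.
Cage k is given; hence r5c2 = 2.
Cage l is a single given cell, leaving r5c5 = 3.
Cage f needs two cells with sum 5, leaving r1c4 = 3.
Column 5 now contains 3, leaving r1c5 = 2.
3 is placed in column 4; hence r2c4 = 5.
5 is placed in row 4, which forces r4c4 = 4.
Column 4 now contains 4, which forces r5c4 = 1.
Row 2 already has 5, leaving r2c3 = 3.
Column 4 now contains 1, so r3c4 = 2.
Column 3 already has 3; hence r4c3 = 2.
The 3 cells of cage h must have sum 9, leaving r2c1 = 2.
3 is placed in row 2; hence r2c2 = 4.
Row 3 already has 2, so r3c1 = 3.
3 is placed in column 1, so r4c1 = 1.
Row 4 already has 1, which forces r4c2 = 3.
The 3 cells of cage i must have sum 8; hence r5c1 = 4.
Cage b needs sum 8, so r5c3 = 5.
4 is placed in column 1, leaving r1c1 = 5.
Cage g has sum 10; hence r1c2 = 1.
Cage g has sum 10, so r1c3 = 4.
The 3 cells of cage c must have sum 8; hence r3c2 = 5.
Column 3 now contains 5, leaving r3c3 = 1.
Filled in: 5 1 4 3 2 / 2 4 3 5 1 / 3 5 1 2 4 / 1 3 2 4 5 / 4 2 5 1 3.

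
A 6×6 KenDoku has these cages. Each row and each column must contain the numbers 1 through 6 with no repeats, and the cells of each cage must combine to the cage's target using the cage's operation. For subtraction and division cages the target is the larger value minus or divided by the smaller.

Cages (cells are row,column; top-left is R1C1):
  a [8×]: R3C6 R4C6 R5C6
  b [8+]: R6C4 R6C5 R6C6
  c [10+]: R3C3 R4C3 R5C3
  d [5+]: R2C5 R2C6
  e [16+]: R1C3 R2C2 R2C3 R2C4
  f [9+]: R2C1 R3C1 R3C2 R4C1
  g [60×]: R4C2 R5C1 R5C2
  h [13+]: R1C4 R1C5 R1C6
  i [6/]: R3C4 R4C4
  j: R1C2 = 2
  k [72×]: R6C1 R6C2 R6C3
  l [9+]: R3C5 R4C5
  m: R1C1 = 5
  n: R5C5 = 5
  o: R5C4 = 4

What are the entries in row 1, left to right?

5 2 1 3 4 6

M is a freebie, leaving R1C1 = 5.
J is a freebie, so R1C2 = 2.
Cage o is a single given cell, so R5C4 = 4.
Cage n is a single given cell, leaving R5C5 = 5.
Cage g needs product 60; hence R4C2 = 5.
The 3 cells of cage g must have product 60, so R5C1 = 2.
Cage g has product 60; hence R5C2 = 6.
Row 5 already has 2; hence R5C6 = 1.
The 4 cells of cage f must have sum 9; hence R3C2 = 1.
Row 3 already has 1, which forces R3C4 = 6.
Row 3 now contains 6, so R3C5 = 3.
Column 4 now contains 6; hence R4C4 = 1.
3 is placed in column 5, so R4C5 = 6.
Row 5 already has 1, so R5C3 = 3.
Column 4 now contains 6, so R1C4 = 3.
6 is placed in column 5, which forces R1C5 = 4.
The 3 cells of cage h must have sum 13, so R1C6 = 6.
Cage f needs sum 9, which forces R2C1 = 1.
Row 2 already has 1; hence R2C5 = 2.
Row 3 already has 3, so R3C1 = 4.
Row 3 now contains 6, so R3C3 = 5.
Row 3 now contains 4, which forces R3C6 = 2.
Cage f needs sum 9, which forces R4C1 = 3.
Row 4 now contains 6, which forces R4C3 = 2.
2 is placed in column 6, which forces R4C6 = 4.
Column 1 already has 3; hence R6C1 = 6.
Row 6 now contains 6; hence R6C3 = 4.
Cage b needs sum 8, leaving R6C5 = 1.
4 is placed in column 6, so R6C6 = 5.
Row 1 now contains 6, which forces R1C3 = 1.
Cage e needs sum 16, which forces R2C2 = 4.
Column 3 already has 5, which forces R2C3 = 6.
2 is placed in row 2; hence R2C4 = 5.
4 is placed in column 6, leaving R2C6 = 3.
Row 6 now contains 4, leaving R6C2 = 3.
Row 6 now contains 5; hence R6C4 = 2.
The full grid is 5 2 1 3 4 6 / 1 4 6 5 2 3 / 4 1 5 6 3 2 / 3 5 2 1 6 4 / 2 6 3 4 5 1 / 6 3 4 2 1 5.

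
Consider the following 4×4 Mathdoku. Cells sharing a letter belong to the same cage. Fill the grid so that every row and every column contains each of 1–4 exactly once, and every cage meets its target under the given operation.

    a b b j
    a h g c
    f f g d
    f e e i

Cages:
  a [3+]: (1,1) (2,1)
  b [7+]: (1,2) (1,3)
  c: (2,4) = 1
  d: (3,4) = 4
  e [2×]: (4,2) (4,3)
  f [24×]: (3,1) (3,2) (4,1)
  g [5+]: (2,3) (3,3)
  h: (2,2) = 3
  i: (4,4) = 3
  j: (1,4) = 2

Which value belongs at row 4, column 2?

Cage j is given; hence (1,4) = 2.
Cage h is given, leaving (2,2) = 3.
Cage c is given, leaving (2,4) = 1.
Cage d is a single given cell; hence (3,4) = 4.
I is a freebie, so (4,4) = 3.
Row 1 now contains 2, so (1,1) = 1.
Column 2 already has 3; hence (1,2) = 4.
The two cells of cage b must have sum 7; hence (1,3) = 3.
Row 2 already has 1, which forces (2,1) = 2.
2 is placed in row 2, leaving (2,3) = 4.
The 3 cells of cage f must have product 24; hence (3,1) = 3.
4 is placed in row 3, so (3,2) = 2.
3 is placed in column 3, leaving (3,3) = 1.
The 3 cells of cage f must have product 24, which forces (4,1) = 4.
2 is placed in column 2, so (4,2) = 1.
Column 3 already has 1, leaving (4,3) = 2.
The full grid is 1 4 3 2 / 2 3 4 1 / 3 2 1 4 / 4 1 2 3.

1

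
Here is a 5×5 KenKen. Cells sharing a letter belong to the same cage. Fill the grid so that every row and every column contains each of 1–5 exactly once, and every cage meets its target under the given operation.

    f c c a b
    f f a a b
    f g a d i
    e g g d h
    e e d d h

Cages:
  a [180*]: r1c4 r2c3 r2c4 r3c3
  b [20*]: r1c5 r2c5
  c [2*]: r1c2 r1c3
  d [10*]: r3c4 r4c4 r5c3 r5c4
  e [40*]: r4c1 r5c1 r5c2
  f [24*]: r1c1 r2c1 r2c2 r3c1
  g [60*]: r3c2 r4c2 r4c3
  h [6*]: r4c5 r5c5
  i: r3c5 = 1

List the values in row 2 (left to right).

Cage i is given, leaving r3c5 = 1.
The 4 cells of cage d must have product 10, so r5c3 = 1.
Cage c needs two cells with product 2, which forces r1c2 = 1.
1 is placed in column 3; hence r1c3 = 2.
Cage d has product 10, which forces r4c4 = 1.
Cage f has product 24, so r2c1 = 1.
The only place for 2 in row 2 is r2c2.
Row 3 needs a 2, and only r3c4 is open for it.
2 is placed in column 4, leaving r5c4 = 5.
Cage e needs product 40; hence r4c1 = 5.
Cage e needs product 40, leaving r5c1 = 2.
Row 5 now contains 5, which forces r5c2 = 4.
2 is placed in row 5, leaving r5c5 = 3.
Cage g has product 60, leaving r3c2 = 5.
Row 3 now contains 5, which forces r3c3 = 3.
Column 2 now contains 4, leaving r4c2 = 3.
Cage g needs product 60, so r4c3 = 4.
3 is placed in column 5, leaving r4c5 = 2.
Cage f has product 24, so r1c1 = 3.
3 is placed in row 1, so r1c4 = 4.
Row 1 now contains 4; hence r1c5 = 5.
Column 3 already has 3, so r2c3 = 5.
4 is placed in column 4; hence r2c4 = 3.
5 is placed in column 5, so r2c5 = 4.
Row 3 already has 3, leaving r3c1 = 4.
Filled in: 3 1 2 4 5 / 1 2 5 3 4 / 4 5 3 2 1 / 5 3 4 1 2 / 2 4 1 5 3.

1 2 5 3 4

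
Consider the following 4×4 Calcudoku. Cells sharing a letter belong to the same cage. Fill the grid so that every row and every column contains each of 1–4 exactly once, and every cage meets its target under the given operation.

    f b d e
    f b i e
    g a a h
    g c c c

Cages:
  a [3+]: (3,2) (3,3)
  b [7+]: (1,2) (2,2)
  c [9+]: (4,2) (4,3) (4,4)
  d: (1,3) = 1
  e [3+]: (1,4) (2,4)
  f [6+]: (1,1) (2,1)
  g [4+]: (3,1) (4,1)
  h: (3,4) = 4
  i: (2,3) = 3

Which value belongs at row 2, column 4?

Cage d is given, which forces (1,3) = 1.
1 is placed in row 1, leaving (1,4) = 2.
I is a freebie, which forces (2,3) = 3.
2 is placed in column 4, which forces (2,4) = 1.
1 is placed in column 3, leaving (3,3) = 2.
H is a freebie; hence (3,4) = 4.
Column 3 now contains 2, which forces (4,3) = 4.
Column 4 already has 4, leaving (4,4) = 3.
Row 1 already has 2, leaving (1,1) = 4.
Cage b's pair has sum 7; hence (1,2) = 3.
The two cells of cage f must have sum 6, so (2,1) = 2.
Row 2 already has 3; hence (2,2) = 4.
Cage g needs two cells with sum 4; hence (3,1) = 3.
Row 3 now contains 2; hence (3,2) = 1.
3 is placed in row 4, which forces (4,1) = 1.
3 is placed in row 4, so (4,2) = 2.
Filled in: 4 3 1 2 / 2 4 3 1 / 3 1 2 4 / 1 2 4 3.

1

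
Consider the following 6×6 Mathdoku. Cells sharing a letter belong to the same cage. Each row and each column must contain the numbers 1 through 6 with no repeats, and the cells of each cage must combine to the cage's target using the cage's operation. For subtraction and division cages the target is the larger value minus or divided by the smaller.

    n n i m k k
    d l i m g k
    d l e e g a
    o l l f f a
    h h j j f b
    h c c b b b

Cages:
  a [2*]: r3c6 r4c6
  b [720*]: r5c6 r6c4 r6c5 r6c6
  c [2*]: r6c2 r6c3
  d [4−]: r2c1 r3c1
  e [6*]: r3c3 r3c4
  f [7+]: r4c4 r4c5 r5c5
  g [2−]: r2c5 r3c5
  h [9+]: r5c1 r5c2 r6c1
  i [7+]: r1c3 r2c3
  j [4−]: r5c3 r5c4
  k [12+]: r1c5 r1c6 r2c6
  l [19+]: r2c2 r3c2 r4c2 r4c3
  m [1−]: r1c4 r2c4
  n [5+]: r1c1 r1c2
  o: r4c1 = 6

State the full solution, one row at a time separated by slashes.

Cage o is given, leaving r4c1 = 6.
The 4 cells of cage b must have product 720, so r5c6 = 6.
The only place for 3 in row 6 is r6c1.
The only place for 3 in row 5 is r5c5.
The 3 cells of cage f must have sum 7, leaving r4c4 = 3.
Cage f has sum 7, which forces r4c5 = 1.
1 is placed in row 4, so r4c6 = 2.
Column 6 already has 2, which forces r3c6 = 1.
3 is placed in row 4, so r4c2 = 5.
Cage l needs sum 19; hence r4c3 = 4.
Cage d's pair has difference 4, so r2c1 = 1.
Row 3 now contains 1, leaving r3c1 = 5.
The two cells of cage e must have product 6, so r3c3 = 3.
The two cells of cage e must have product 6, so r3c4 = 2.
Row 1 needs a 6, and only r1c4 is open for it.
The two cells of cage m must have difference 1, leaving r2c4 = 5.
Column 4 already has 5, which forces r5c4 = 1.
Column 4 already has 5; hence r6c4 = 4.
Cage b has product 720; hence r6c5 = 6.
Row 6 already has 4, so r6c6 = 5.
The 3 cells of cage k must have sum 12, leaving r1c5 = 5.
Cage g needs two cells with difference 2; hence r2c5 = 2.
Column 5 already has 6, so r3c5 = 4.
Row 5 already has 1, which forces r5c3 = 5.
5 is placed in row 1, leaving r1c3 = 1.
Cage l needs sum 19, leaving r2c2 = 4.
2 is placed in row 2, which forces r2c3 = 6.
Row 2 now contains 4, which forces r2c6 = 3.
Row 3 already has 4, so r3c2 = 6.
4 is placed in column 2, leaving r5c2 = 2.
2 is placed in column 2, which forces r6c2 = 1.
1 is placed in column 3; hence r6c3 = 2.
Cage n's pair has sum 5; hence r1c1 = 2.
1 is placed in row 1, so r1c2 = 3.
3 is placed in column 6, which forces r1c6 = 4.
Row 5 now contains 2, so r5c1 = 4.

2 3 1 6 5 4 / 1 4 6 5 2 3 / 5 6 3 2 4 1 / 6 5 4 3 1 2 / 4 2 5 1 3 6 / 3 1 2 4 6 5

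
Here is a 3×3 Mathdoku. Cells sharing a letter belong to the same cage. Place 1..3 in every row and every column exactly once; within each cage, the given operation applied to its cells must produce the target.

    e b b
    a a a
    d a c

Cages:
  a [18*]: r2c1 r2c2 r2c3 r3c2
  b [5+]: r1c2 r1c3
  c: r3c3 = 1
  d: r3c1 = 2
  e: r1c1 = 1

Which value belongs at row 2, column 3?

2

E is a freebie, leaving r1c1 = 1.
Cage d is given; hence r3c1 = 2.
Cage a needs product 18, so r3c2 = 3.
Cage c is a single given cell, so r3c3 = 1.
Column 2 already has 3, leaving r1c2 = 2.
Cage b needs two cells with sum 5, so r1c3 = 3.
Column 1 already has 2, leaving r2c1 = 3.
Cage a needs product 18, which forces r2c2 = 1.
The 4 cells of cage a must have product 18, leaving r2c3 = 2.
Completed grid: 1 2 3 / 3 1 2 / 2 3 1.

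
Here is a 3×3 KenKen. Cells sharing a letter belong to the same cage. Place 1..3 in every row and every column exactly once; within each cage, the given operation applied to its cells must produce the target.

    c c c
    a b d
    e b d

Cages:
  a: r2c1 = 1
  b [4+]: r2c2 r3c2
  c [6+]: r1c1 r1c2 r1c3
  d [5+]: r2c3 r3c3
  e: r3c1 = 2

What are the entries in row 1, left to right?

Cage a is a single given cell, which forces r2c1 = 1.
Row 2 now contains 1, which forces r2c2 = 3.
Row 2 now contains 3, which forces r2c3 = 2.
Cage e is given, which forces r3c1 = 2.
Column 2 now contains 3, so r3c2 = 1.
Column 3 already has 2, which forces r3c3 = 3.
Column 1 already has 2, which forces r1c1 = 3.
1 is placed in column 2, which forces r1c2 = 2.
3 is placed in column 3, so r1c3 = 1.
Completed grid: 3 2 1 / 1 3 2 / 2 1 3.

3 2 1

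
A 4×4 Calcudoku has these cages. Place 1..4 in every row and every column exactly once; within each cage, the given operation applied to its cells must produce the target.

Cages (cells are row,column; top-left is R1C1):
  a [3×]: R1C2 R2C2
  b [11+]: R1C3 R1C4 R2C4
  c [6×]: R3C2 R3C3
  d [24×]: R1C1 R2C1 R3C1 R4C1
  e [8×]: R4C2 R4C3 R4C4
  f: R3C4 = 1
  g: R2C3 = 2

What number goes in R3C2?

Cage b needs sum 11, so R1C3 = 4.
Cage b has sum 11, so R1C4 = 3.
Cage g is a single given cell, which forces R2C3 = 2.
Cage b has sum 11; hence R2C4 = 4.
Column 3 already has 2; hence R3C3 = 3.
Cage f is given, leaving R3C4 = 1.
Column 3 already has 2; hence R4C3 = 1.
Column 4 now contains 1, leaving R4C4 = 2.
Row 1 already has 3; hence R1C2 = 1.
Cage a's pair has product 3, leaving R2C2 = 3.
Row 3 now contains 3; hence R3C2 = 2.
Row 4 already has 2, so R4C2 = 4.
Row 1 already has 1, leaving R1C1 = 2.
Row 2 already has 3; hence R2C1 = 1.
Row 3 now contains 2; hence R3C1 = 4.
4 is placed in row 4; hence R4C1 = 3.
Filled in: 2 1 4 3 / 1 3 2 4 / 4 2 3 1 / 3 4 1 2.

2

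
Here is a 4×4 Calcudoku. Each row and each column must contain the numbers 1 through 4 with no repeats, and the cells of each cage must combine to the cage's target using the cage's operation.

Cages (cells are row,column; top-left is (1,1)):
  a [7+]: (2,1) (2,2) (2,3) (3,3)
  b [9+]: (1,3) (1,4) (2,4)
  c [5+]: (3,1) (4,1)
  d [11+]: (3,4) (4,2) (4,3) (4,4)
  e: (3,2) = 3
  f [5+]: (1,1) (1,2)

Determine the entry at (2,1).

2

Cage e is given; hence (3,2) = 3.
Cage a needs sum 7, so (3,3) = 1.
In row 2, 4 can only go at (2,4), so (2,4) = 4.
4 is placed in column 4, which forces (3,4) = 2.
Cage d has sum 11; hence (4,4) = 3.
Cage b has sum 9, which forces (1,3) = 4.
3 is placed in column 4, so (1,4) = 1.
2 is placed in row 3; hence (3,1) = 4.
3 is placed in row 4, which forces (4,1) = 1.
Column 3 already has 4, so (4,3) = 2.
1 is placed in row 1, so (1,1) = 3.
1 is placed in row 1; hence (1,2) = 2.
Cage a has sum 7, so (2,1) = 2.
Cage a needs sum 7, so (2,2) = 1.
2 is placed in column 3, leaving (2,3) = 3.
Row 4 now contains 2; hence (4,2) = 4.
Filled in: 3 2 4 1 / 2 1 3 4 / 4 3 1 2 / 1 4 2 3.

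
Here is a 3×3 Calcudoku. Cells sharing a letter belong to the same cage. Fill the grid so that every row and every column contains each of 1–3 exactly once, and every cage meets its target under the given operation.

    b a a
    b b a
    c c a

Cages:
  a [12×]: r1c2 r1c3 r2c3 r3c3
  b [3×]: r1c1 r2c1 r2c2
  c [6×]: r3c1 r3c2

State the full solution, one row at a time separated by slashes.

Cage b has product 3, so r1c1 = 1.
Cage a needs product 12, leaving r1c2 = 2.
1 is placed in row 1, leaving r1c3 = 3.
Cage b needs product 3, leaving r2c1 = 3.
Cage b has product 3; hence r2c2 = 1.
Row 2 already has 1; hence r2c3 = 2.
3 is placed in column 1, so r3c1 = 2.
Column 2 already has 2; hence r3c2 = 3.
2 is placed in column 3, leaving r3c3 = 1.

1 2 3 / 3 1 2 / 2 3 1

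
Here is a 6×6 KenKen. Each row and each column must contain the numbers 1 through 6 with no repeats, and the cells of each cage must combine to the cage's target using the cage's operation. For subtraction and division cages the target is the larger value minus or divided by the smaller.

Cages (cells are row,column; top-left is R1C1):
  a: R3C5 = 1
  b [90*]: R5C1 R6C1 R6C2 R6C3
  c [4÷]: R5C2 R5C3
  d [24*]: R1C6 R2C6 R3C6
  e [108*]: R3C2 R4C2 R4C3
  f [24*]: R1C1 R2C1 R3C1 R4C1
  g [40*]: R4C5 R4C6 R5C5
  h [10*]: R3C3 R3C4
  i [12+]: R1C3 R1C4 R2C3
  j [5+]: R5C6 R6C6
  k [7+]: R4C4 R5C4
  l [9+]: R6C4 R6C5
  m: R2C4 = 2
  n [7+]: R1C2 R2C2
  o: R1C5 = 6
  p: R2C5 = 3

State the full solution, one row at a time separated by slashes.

Cage o is a single given cell, leaving R1C5 = 6.
Cage m is given, which forces R2C4 = 2.
P is a freebie, which forces R2C5 = 3.
The 3 cells of cage e must have product 108, leaving R3C2 = 6.
Column 4 now contains 2, so R3C4 = 5.
Cage a is a single given cell, which forces R3C5 = 1.
Cage e has product 108, so R4C2 = 3.
The 3 cells of cage e must have product 108, which forces R4C3 = 6.
Cage n's pair has sum 7, so R1C2 = 2.
The two cells of cage n must have sum 7, which forces R2C2 = 5.
5 is placed in row 2, which forces R2C3 = 4.
Row 2 already has 4, so R2C6 = 6.
Row 3 now contains 5; hence R3C3 = 2.
4 is placed in column 3, which forces R5C3 = 1.
Column 2 now contains 5, leaving R6C2 = 1.
The two cells of cage l must have sum 9; hence R6C4 = 4.
The two cells of cage l must have sum 9, so R6C5 = 5.
The 3 cells of cage i must have sum 12, so R1C3 = 5.
Column 4 now contains 4, so R1C4 = 3.
Cage d needs product 24, which forces R1C6 = 1.
Row 2 already has 4, leaving R2C1 = 1.
The 3 cells of cage d must have product 24, so R3C6 = 4.
Cage f has product 24, which forces R4C1 = 2.
Column 4 now contains 4, which forces R4C4 = 1.
2 is placed in row 4, which forces R4C5 = 4.
Cage g has product 40, which forces R4C6 = 5.
The 4 cells of cage b must have product 90; hence R5C1 = 5.
Row 5 now contains 1; hence R5C2 = 4.
Cage k's pair has sum 7; hence R5C4 = 6.
Column 5 now contains 4; hence R5C5 = 2.
Row 5 already has 2, which forces R5C6 = 3.
Cage b has product 90, leaving R6C1 = 6.
Row 6 already has 5, so R6C3 = 3.
3 is placed in column 6, so R6C6 = 2.
Row 1 now contains 3; hence R1C1 = 4.
Row 3 already has 4, so R3C1 = 3.

4 2 5 3 6 1 / 1 5 4 2 3 6 / 3 6 2 5 1 4 / 2 3 6 1 4 5 / 5 4 1 6 2 3 / 6 1 3 4 5 2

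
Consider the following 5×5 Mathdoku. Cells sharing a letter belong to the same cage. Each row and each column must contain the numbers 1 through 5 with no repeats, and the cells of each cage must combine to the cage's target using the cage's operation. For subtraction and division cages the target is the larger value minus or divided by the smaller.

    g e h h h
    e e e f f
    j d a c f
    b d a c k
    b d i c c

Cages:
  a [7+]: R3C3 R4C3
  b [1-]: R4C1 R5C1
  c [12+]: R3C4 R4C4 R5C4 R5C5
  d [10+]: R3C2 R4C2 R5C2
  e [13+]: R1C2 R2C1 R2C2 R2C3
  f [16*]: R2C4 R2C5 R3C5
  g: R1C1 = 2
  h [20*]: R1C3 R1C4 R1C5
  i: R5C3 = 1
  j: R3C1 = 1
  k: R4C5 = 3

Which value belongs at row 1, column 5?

5

Cage g is given; hence R1C1 = 2.
Cage j is given, so R3C1 = 1.
Cage k is a single given cell, so R4C5 = 3.
Cage i is a single given cell, leaving R5C3 = 1.
In row 1, 3 can only go at R1C2, so R1C2 = 3.
Cage d has sum 10, leaving R4C2 = 1.
The 4 cells of cage c must have sum 12; hence R5C5 = 2.
Cage f needs product 16, leaving R2C4 = 4.
The 3 cells of cage f must have product 16; hence R2C5 = 1.
Column 5 now contains 2, which forces R3C5 = 4.
Cage h needs product 20, which forces R1C3 = 4.
Cage h needs product 20; hence R1C4 = 1.
Column 5 now contains 4, so R1C5 = 5.
4 is placed in row 3, leaving R3C2 = 5.
Cage d has sum 10; hence R5C2 = 4.
Column 2 now contains 5; hence R2C2 = 2.
The two cells of cage a must have sum 7; hence R3C3 = 2.
Row 3 already has 2, which forces R3C4 = 3.
Cage b's pair has difference 1, so R4C1 = 4.
The two cells of cage a must have sum 7; hence R4C3 = 5.
5 is placed in row 4, leaving R4C4 = 2.
3 is placed in column 4, which forces R5C4 = 5.
Cage e has sum 13, so R2C1 = 5.
Column 3 now contains 5; hence R2C3 = 3.
Row 5 now contains 5, so R5C1 = 3.
Completed grid: 2 3 4 1 5 / 5 2 3 4 1 / 1 5 2 3 4 / 4 1 5 2 3 / 3 4 1 5 2.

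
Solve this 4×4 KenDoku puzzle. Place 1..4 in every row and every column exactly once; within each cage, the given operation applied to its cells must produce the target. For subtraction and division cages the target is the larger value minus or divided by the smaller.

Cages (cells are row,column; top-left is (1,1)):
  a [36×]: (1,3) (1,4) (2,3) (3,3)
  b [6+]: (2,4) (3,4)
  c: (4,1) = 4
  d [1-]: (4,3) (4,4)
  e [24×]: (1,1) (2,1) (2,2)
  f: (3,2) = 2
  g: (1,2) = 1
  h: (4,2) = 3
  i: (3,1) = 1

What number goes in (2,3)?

1

Cage g is a single given cell; hence (1,2) = 1.
Row 1 now contains 1, which forces (1,3) = 4.
Cage a needs product 36, so (1,4) = 3.
Cage i is a single given cell; hence (3,1) = 1.
F is a freebie, leaving (3,2) = 2.
Row 3 now contains 1, so (3,3) = 3.
Row 3 now contains 2, leaving (3,4) = 4.
Cage c is given, leaving (4,1) = 4.
H is a freebie, so (4,2) = 3.
Row 1 already has 3; hence (1,1) = 2.
Cage e has product 24; hence (2,1) = 3.
Column 2 now contains 3, leaving (2,2) = 4.
3 is placed in column 3; hence (2,3) = 1.
Column 4 already has 4, which forces (2,4) = 2.
Column 3 already has 1, leaving (4,3) = 2.
2 is placed in column 4, leaving (4,4) = 1.
The full grid is 2 1 4 3 / 3 4 1 2 / 1 2 3 4 / 4 3 2 1.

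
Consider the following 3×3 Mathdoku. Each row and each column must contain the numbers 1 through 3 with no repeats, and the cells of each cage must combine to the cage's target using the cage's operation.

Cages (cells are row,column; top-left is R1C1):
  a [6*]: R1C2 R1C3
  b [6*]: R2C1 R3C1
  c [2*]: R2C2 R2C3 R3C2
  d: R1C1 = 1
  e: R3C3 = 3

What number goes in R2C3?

Cage d is a single given cell, which forces R1C1 = 1.
Cage c needs product 2, leaving R2C2 = 2.
Cage c needs product 2, leaving R2C3 = 1.
The 3 cells of cage c must have product 2; hence R3C2 = 1.
E is a freebie, which forces R3C3 = 3.
Column 2 already has 2; hence R1C2 = 3.
Column 3 already has 3, which forces R1C3 = 2.
Row 2 now contains 2, leaving R2C1 = 3.
Row 3 already has 3, so R3C1 = 2.
The full grid is 1 3 2 / 3 2 1 / 2 1 3.

1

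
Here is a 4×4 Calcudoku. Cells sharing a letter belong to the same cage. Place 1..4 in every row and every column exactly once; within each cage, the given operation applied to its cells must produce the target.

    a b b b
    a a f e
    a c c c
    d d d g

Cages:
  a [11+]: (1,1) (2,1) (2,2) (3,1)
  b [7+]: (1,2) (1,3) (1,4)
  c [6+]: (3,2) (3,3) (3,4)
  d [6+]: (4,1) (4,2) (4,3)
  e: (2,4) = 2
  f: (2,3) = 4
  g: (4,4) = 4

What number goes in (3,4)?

Cage f is a single given cell, leaving (2,3) = 4.
Cage e is a single given cell, so (2,4) = 2.
Cage g is a single given cell, which forces (4,4) = 4.
Cage b has sum 7, so (1,2) = 4.
Cage b has sum 7; hence (1,3) = 2.
4 is placed in column 4, so (1,4) = 1.
Cage a has sum 11, so (2,1) = 1.
Row 2 now contains 2, leaving (2,2) = 3.
1 is placed in column 4; hence (3,4) = 3.
Row 1 already has 4, so (1,1) = 3.
3 is placed in row 3, which forces (3,1) = 4.
The 3 cells of cage c must have sum 6; hence (3,2) = 2.
3 is placed in row 3, so (3,3) = 1.
Column 1 now contains 3, leaving (4,1) = 2.
Column 2 already has 2, leaving (4,2) = 1.
Column 3 now contains 1; hence (4,3) = 3.
Filled in: 3 4 2 1 / 1 3 4 2 / 4 2 1 3 / 2 1 3 4.

3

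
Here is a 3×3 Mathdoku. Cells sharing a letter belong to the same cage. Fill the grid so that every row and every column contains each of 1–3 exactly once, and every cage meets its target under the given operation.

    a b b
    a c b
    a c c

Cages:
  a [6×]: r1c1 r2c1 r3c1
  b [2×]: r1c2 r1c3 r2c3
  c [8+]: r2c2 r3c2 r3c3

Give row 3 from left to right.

Cage b needs product 2, so r1c2 = 1.
Cage b has product 2, which forces r1c3 = 2.
Cage c has sum 8, leaving r2c2 = 3.
Cage b needs product 2, which forces r2c3 = 1.
Cage c has sum 8, which forces r3c2 = 2.
The 3 cells of cage c must have sum 8; hence r3c3 = 3.
Row 1 now contains 2, which forces r1c1 = 3.
1 is placed in row 2, which forces r2c1 = 2.
Row 3 already has 3, which forces r3c1 = 1.
Completed grid: 3 1 2 / 2 3 1 / 1 2 3.

1 2 3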